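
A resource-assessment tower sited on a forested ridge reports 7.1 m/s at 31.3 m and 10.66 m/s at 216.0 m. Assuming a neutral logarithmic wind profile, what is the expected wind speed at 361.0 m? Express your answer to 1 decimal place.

Log law: V ∝ ln(z/z₀). From the pair, with r = V₁/V₂ = 0.66604,
ln z₀ = (ln z₁ − r·ln z₂)/(1 − r) = (3.4436 − 0.66604×5.3753)/0.33396 = -0.4089 → z₀ = 0.6644 m
V₃ = V₁ · ln(z₃/z₀)/ln(z₁/z₀) = 7.1 × 6.2977/3.8525 = 11.6066 m/s

11.6 m/s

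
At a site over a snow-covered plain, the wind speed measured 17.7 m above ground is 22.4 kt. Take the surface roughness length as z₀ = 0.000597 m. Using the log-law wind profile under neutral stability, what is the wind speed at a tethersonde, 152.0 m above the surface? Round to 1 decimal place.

Log law: V(z) ∝ ln(z/z₀), so V₂/V₁ = ln(z₂/z₀) / ln(z₁/z₀).
ln(152.0/0.000597) = 12.4475, ln(17.7/0.000597) = 10.2972
V₂ = 22.4 × 12.4475/10.2972 = 22.4 × 1.2088 = 27.0777 kt

27.1 kt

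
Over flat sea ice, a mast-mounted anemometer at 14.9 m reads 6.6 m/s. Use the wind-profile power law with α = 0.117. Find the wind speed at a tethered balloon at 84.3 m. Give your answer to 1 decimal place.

Power-law profile: V₂ = V₁ · (z₂/z₁)^α
V₂ = 6.6 × (84.3/14.9)^0.117 = 6.6 × (5.6577)^0.117
    = 6.6 × 1.2248 = 8.0836 m/s

8.1 m/s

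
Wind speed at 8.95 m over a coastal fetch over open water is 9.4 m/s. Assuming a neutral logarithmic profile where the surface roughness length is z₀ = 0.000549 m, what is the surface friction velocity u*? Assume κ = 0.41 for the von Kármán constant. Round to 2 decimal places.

Log law: V(z) = (u*/κ) · ln(z/z₀) ⇒ u* = κ · V / ln(z/z₀)
u* = 0.41 × 9.4 / ln(8.95/0.000549) = 0.41 × 9.4 / 9.6991
   = 3.8540 / 9.6991 = 0.3974 m/s

u* ≈ 0.40 m/s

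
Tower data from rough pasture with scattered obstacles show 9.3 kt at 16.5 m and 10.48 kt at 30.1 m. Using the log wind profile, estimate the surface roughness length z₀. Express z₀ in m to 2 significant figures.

z₀ ≈ 0.14 m

Log law: V(z) ∝ ln(z/z₀). With r = V₁/V₂ = 9.3/10.48 = 0.88740,
r · ln(z₂/z₀) = ln(z₁/z₀) ⇒ ln z₀ = (ln z₁ − r·ln z₂)/(1 − r)
ln z₀ = (2.80336 − 0.88740×3.40453) / 0.11260 = -1.9346
z₀ = exp(-1.9346) = 0.1445 m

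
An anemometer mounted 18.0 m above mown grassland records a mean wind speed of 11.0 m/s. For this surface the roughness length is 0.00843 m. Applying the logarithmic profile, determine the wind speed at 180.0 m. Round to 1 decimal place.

Log law: V(z) ∝ ln(z/z₀), so V₂/V₁ = ln(z₂/z₀) / ln(z₁/z₀).
ln(180.0/0.00843) = 9.9689, ln(18.0/0.00843) = 7.6663
V₂ = 11.0 × 9.9689/7.6663 = 11.0 × 1.3004 = 14.3039 m/s

14.3 m/s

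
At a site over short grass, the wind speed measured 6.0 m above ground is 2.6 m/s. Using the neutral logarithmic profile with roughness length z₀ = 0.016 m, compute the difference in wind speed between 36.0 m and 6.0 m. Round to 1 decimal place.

0.8 m/s

Log law: V₂ = V₁ · ln(z₂/z₀)/ln(z₁/z₀) = 2.6 × 7.7187/5.9269 = 3.3860 m/s
ΔV = 3.3860 − 2.6 = 0.7860 m/s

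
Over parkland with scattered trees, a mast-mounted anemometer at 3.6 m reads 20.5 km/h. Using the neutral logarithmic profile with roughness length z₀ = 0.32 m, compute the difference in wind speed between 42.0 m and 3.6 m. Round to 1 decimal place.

20.8 km/h

Log law: V₂ = V₁ · ln(z₂/z₀)/ln(z₁/z₀) = 20.5 × 4.8771/2.4204 = 41.3080 km/h
ΔV = 41.3080 − 20.5 = 20.8080 km/h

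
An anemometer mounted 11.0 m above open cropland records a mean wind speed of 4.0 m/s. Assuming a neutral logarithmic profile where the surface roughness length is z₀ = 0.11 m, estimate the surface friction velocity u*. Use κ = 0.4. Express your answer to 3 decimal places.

Log law: V(z) = (u*/κ) · ln(z/z₀) ⇒ u* = κ · V / ln(z/z₀)
u* = 0.4 × 4.0 / ln(11.0/0.11) = 0.4 × 4.0 / 4.6052
   = 1.6000 / 4.6052 = 0.3474 m/s

u* ≈ 0.347 m/s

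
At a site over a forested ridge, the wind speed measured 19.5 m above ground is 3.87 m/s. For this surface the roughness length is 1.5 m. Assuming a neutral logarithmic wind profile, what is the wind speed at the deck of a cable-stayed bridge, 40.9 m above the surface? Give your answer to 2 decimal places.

Log law: V(z) ∝ ln(z/z₀), so V₂/V₁ = ln(z₂/z₀) / ln(z₁/z₀).
ln(40.9/1.5) = 3.3057, ln(19.5/1.5) = 2.5649
V₂ = 3.87 × 3.3057/2.5649 = 3.87 × 1.2888 = 4.9876 m/s

4.99 m/s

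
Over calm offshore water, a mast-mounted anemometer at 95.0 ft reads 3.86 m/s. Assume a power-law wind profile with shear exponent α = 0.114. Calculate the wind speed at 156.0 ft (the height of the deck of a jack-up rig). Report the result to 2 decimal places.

4.08 m/s

Power-law profile: V₂ = V₁ · (z₂/z₁)^α
V₂ = 3.86 × (156.0/95.0)^0.114 = 3.86 × (1.6421)^0.114
    = 3.86 × 1.0582 = 4.0845 m/s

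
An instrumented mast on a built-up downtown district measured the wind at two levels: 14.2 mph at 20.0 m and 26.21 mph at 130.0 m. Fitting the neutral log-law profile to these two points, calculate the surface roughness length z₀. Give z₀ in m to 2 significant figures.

Log law: V(z) ∝ ln(z/z₀). With r = V₁/V₂ = 14.2/26.21 = 0.54178,
r · ln(z₂/z₀) = ln(z₁/z₀) ⇒ ln z₀ = (ln z₁ − r·ln z₂)/(1 − r)
ln z₀ = (2.99573 − 0.54178×4.86753) / 0.45822 = 0.7826
z₀ = exp(0.7826) = 2.187 m

z₀ ≈ 2.2 m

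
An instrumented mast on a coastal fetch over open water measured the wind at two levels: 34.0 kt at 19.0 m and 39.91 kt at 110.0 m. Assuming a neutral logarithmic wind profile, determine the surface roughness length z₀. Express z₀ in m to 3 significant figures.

z₀ ≈ 0.000779 m

Log law: V(z) ∝ ln(z/z₀). With r = V₁/V₂ = 34.0/39.91 = 0.85192,
r · ln(z₂/z₀) = ln(z₁/z₀) ⇒ ln z₀ = (ln z₁ − r·ln z₂)/(1 − r)
ln z₀ = (2.94444 − 0.85192×4.70048) / 0.14808 = -7.1580
z₀ = exp(-7.1580) = 0.0007786 m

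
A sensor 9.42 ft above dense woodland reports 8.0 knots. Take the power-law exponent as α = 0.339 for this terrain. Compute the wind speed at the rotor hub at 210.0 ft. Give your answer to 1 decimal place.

Power-law profile: V₂ = V₁ · (z₂/z₁)^α
V₂ = 8.0 × (210.0/9.42)^0.339 = 8.0 × (22.2930)^0.339
    = 8.0 × 2.8644 = 22.9150 knots

22.9 knots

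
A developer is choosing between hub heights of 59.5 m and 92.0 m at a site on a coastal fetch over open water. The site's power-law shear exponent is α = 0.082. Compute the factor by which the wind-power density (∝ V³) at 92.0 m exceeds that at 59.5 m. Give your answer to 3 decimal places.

1.113

Speed ratio: V_B/V_A = (z_B/z_A)^α = (92.0/59.5)^0.082 = (1.5462)^0.082 = 1.03638
Power-density ratio: P_B/P_A = (V_B/V_A)³ = (1.03638)³ = 1.11317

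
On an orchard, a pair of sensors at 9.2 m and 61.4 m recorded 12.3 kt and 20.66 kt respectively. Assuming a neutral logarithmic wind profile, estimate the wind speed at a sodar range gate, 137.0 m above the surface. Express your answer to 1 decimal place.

24.2 kt

Log law: V ∝ ln(z/z₀). From the pair, with r = V₁/V₂ = 0.59535,
ln z₀ = (ln z₁ − r·ln z₂)/(1 − r) = (2.2192 − 0.59535×4.1174)/0.40465 = -0.5736 → z₀ = 0.5635 m
V₃ = V₁ · ln(z₃/z₀)/ln(z₁/z₀) = 12.3 × 5.4936/2.7928 = 24.1946 kt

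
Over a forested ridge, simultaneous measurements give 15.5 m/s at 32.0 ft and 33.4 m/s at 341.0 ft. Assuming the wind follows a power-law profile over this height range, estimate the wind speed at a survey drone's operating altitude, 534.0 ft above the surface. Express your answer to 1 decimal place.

38.6 m/s

First find α: α = ln(V₂/V₁)/ln(z₂/z₁) = ln(33.4/15.5)/ln(341.0/32.0) = 0.76772/2.36615 = 0.3245
Extrapolate from 341.0 ft to 534.0 ft: V₃ = 33.4 × (534.0/341.0)^0.3245 = 33.4 × 1.1566 = 38.6320 m/s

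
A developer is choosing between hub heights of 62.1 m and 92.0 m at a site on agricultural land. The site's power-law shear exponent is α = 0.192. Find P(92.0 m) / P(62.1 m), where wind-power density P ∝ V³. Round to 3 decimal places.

Speed ratio: V_B/V_A = (z_B/z_A)^α = (92.0/62.1)^0.192 = (1.4815)^0.192 = 1.07838
Power-density ratio: P_B/P_A = (V_B/V_A)³ = (1.07838)³ = 1.25407

1.254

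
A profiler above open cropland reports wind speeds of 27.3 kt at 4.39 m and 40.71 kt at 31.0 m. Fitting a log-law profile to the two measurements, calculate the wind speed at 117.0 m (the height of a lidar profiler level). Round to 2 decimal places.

Log law: V ∝ ln(z/z₀). From the pair, with r = V₁/V₂ = 0.67060,
ln z₀ = (ln z₁ − r·ln z₂)/(1 − r) = (1.4793 − 0.67060×3.4340)/0.32940 = -2.5000 → z₀ = 0.08209 m
V₃ = V₁ · ln(z₃/z₀)/ln(z₁/z₀) = 27.3 × 7.2621/3.9793 = 49.8221 kt

49.82 kt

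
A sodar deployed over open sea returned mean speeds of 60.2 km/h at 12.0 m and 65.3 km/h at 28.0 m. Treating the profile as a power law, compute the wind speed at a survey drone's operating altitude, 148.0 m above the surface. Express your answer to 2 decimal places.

First find α: α = ln(V₂/V₁)/ln(z₂/z₁) = ln(65.3/60.2)/ln(28.0/12.0) = 0.08132/0.84730 = 0.0960
Extrapolate from 28.0 m to 148.0 m: V₃ = 65.3 × (148.0/28.0)^0.0960 = 65.3 × 1.1733 = 76.6149 km/h

76.61 km/h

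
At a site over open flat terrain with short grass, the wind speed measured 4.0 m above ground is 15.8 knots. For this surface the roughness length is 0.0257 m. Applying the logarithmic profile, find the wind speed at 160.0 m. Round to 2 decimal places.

Log law: V(z) ∝ ln(z/z₀), so V₂/V₁ = ln(z₂/z₀) / ln(z₁/z₀).
ln(160.0/0.0257) = 8.7364, ln(4.0/0.0257) = 5.0476
V₂ = 15.8 × 8.7364/5.0476 = 15.8 × 1.7308 = 27.3470 knots

27.35 knots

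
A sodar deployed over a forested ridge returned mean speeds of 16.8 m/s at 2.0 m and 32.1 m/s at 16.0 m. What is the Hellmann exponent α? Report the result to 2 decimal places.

Power law: V₂/V₁ = (z₂/z₁)^α ⇒ α = ln(V₂/V₁) / ln(z₂/z₁)
α = ln(32.1/16.8) / ln(16.0/2.0) = ln(1.9107) / ln(8.0000)
  = 0.64748 / 2.07944 = 0.31137

α ≈ 0.31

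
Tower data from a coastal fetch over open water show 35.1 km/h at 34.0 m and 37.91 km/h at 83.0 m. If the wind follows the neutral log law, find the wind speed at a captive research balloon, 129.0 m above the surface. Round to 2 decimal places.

Log law: V ∝ ln(z/z₀). From the pair, with r = V₁/V₂ = 0.92588,
ln z₀ = (ln z₁ − r·ln z₂)/(1 − r) = (3.5264 − 0.92588×4.4188)/0.07412 = -7.6217 → z₀ = 0.0004897 m
V₃ = V₁ · ln(z₃/z₀)/ln(z₁/z₀) = 35.1 × 12.4815/11.1481 = 39.2984 km/h

39.30 km/h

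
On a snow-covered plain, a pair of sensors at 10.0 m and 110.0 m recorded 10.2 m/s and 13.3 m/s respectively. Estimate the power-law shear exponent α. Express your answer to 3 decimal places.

α ≈ 0.111

Power law: V₂/V₁ = (z₂/z₁)^α ⇒ α = ln(V₂/V₁) / ln(z₂/z₁)
α = ln(13.3/10.2) / ln(110.0/10.0) = ln(1.3039) / ln(11.0000)
  = 0.26538 / 2.39790 = 0.11067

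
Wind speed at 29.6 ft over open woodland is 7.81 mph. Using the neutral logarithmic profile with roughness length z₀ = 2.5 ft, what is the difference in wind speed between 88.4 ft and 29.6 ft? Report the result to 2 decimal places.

Log law: V₂ = V₁ · ln(z₂/z₀)/ln(z₁/z₀) = 7.81 × 3.5656/2.4715 = 11.2674 mph
ΔV = 11.2674 − 7.81 = 3.4574 mph

3.46 mph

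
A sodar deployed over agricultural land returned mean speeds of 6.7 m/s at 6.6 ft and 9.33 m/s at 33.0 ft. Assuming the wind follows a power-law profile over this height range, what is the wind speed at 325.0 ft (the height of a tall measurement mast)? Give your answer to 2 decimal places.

14.94 m/s

First find α: α = ln(V₂/V₁)/ln(z₂/z₁) = ln(9.33/6.7)/ln(33.0/6.6) = 0.33113/1.60944 = 0.2057
Extrapolate from 33.0 ft to 325.0 ft: V₃ = 9.33 × (325.0/33.0)^0.2057 = 9.33 × 1.6009 = 14.9368 m/s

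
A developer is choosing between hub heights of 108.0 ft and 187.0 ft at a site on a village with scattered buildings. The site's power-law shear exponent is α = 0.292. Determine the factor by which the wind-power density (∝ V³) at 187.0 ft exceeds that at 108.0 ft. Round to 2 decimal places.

Speed ratio: V_B/V_A = (z_B/z_A)^α = (187.0/108.0)^0.292 = (1.7315)^0.292 = 1.17386
Power-density ratio: P_B/P_A = (V_B/V_A)³ = (1.17386)³ = 1.61754

1.62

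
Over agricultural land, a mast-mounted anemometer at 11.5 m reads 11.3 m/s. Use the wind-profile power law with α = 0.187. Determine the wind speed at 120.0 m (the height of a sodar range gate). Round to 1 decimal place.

Power-law profile: V₂ = V₁ · (z₂/z₁)^α
V₂ = 11.3 × (120.0/11.5)^0.187 = 11.3 × (10.4348)^0.187
    = 11.3 × 1.5504 = 17.5200 m/s

17.5 m/s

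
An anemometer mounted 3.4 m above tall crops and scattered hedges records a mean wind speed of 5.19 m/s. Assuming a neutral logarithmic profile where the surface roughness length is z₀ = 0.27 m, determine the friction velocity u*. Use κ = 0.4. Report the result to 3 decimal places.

u* ≈ 0.820 m/s

Log law: V(z) = (u*/κ) · ln(z/z₀) ⇒ u* = κ · V / ln(z/z₀)
u* = 0.4 × 5.19 / ln(3.4/0.27) = 0.4 × 5.19 / 2.5331
   = 2.0760 / 2.5331 = 0.8195 m/s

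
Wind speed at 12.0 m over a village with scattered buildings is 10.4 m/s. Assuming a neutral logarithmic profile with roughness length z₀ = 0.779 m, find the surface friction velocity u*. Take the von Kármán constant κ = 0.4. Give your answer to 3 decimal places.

u* ≈ 1.521 m/s

Log law: V(z) = (u*/κ) · ln(z/z₀) ⇒ u* = κ · V / ln(z/z₀)
u* = 0.4 × 10.4 / ln(12.0/0.779) = 0.4 × 10.4 / 2.7347
   = 4.1600 / 2.7347 = 1.5212 m/s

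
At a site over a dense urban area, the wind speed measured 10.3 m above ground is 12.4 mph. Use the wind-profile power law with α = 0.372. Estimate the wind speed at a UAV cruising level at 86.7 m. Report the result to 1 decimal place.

Power-law profile: V₂ = V₁ · (z₂/z₁)^α
V₂ = 12.4 × (86.7/10.3)^0.372 = 12.4 × (8.4175)^0.372
    = 12.4 × 2.2089 = 27.3898 mph

27.4 mph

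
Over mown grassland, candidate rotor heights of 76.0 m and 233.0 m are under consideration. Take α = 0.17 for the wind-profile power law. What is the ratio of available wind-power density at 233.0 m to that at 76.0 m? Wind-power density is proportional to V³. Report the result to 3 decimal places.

1.771

Speed ratio: V_B/V_A = (z_B/z_A)^α = (233.0/76.0)^0.17 = (3.0658)^0.17 = 1.20980
Power-density ratio: P_B/P_A = (V_B/V_A)³ = (1.20980)³ = 1.77067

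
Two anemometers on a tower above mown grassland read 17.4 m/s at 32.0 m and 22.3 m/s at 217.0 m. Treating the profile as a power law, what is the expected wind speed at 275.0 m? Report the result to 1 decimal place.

23.0 m/s

First find α: α = ln(V₂/V₁)/ln(z₂/z₁) = ln(22.3/17.4)/ln(217.0/32.0) = 0.24812/1.91416 = 0.1296
Extrapolate from 217.0 m to 275.0 m: V₃ = 22.3 × (275.0/217.0)^0.1296 = 22.3 × 1.0312 = 22.9953 m/s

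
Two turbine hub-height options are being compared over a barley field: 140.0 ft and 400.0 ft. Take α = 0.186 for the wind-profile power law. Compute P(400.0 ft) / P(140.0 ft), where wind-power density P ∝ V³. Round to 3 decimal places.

1.796

Speed ratio: V_B/V_A = (z_B/z_A)^α = (400.0/140.0)^0.186 = (2.8571)^0.186 = 1.21564
Power-density ratio: P_B/P_A = (V_B/V_A)³ = (1.21564)³ = 1.79643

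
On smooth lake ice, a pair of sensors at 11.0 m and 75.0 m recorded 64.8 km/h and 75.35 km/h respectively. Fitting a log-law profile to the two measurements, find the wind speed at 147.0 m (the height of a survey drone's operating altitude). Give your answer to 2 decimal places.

Log law: V ∝ ln(z/z₀). From the pair, with r = V₁/V₂ = 0.85999,
ln z₀ = (ln z₁ − r·ln z₂)/(1 − r) = (2.3979 − 0.85999×4.3175)/0.14001 = -9.3926 → z₀ = 0.00008334 m
V₃ = V₁ · ln(z₃/z₀)/ln(z₁/z₀) = 64.8 × 14.3830/11.7905 = 79.0485 km/h

79.05 km/h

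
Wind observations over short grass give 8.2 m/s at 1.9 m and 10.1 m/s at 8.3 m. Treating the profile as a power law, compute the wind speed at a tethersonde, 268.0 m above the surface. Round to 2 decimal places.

First find α: α = ln(V₂/V₁)/ln(z₂/z₁) = ln(10.1/8.2)/ln(8.3/1.9) = 0.20840/1.47440 = 0.1413
Extrapolate from 8.3 m to 268.0 m: V₃ = 10.1 × (268.0/8.3)^0.1413 = 10.1 × 1.6342 = 16.5052 m/s

16.51 m/s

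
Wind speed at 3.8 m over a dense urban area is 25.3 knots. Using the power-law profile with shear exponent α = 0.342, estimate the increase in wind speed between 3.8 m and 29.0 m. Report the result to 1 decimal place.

25.4 knots

Power law: V₂ = V₁ · (z₂/z₁)^α = 25.3 × (7.6316)^0.342 = 50.6961 knots
ΔV = 50.6961 − 25.3 = 25.3961 knots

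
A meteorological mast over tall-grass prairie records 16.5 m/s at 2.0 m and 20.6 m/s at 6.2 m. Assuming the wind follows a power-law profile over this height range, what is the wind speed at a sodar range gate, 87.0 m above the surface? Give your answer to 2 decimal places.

First find α: α = ln(V₂/V₁)/ln(z₂/z₁) = ln(20.6/16.5)/ln(6.2/2.0) = 0.22193/1.13140 = 0.1962
Extrapolate from 6.2 m to 87.0 m: V₃ = 20.6 × (87.0/6.2)^0.1962 = 20.6 × 1.6789 = 34.5846 m/s

34.58 m/s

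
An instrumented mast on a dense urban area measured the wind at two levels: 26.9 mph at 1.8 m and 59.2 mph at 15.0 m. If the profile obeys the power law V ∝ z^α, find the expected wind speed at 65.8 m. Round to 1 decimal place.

102.6 mph

First find α: α = ln(V₂/V₁)/ln(z₂/z₁) = ln(59.2/26.9)/ln(15.0/1.8) = 0.78880/2.12026 = 0.3720
Extrapolate from 15.0 m to 65.8 m: V₃ = 59.2 × (65.8/15.0)^0.3720 = 59.2 × 1.7334 = 102.6155 mph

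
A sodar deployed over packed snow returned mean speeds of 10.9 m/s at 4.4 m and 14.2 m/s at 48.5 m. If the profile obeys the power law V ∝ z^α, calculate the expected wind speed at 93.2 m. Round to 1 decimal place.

15.3 m/s

First find α: α = ln(V₂/V₁)/ln(z₂/z₁) = ln(14.2/10.9)/ln(48.5/4.4) = 0.26448/2.39996 = 0.1102
Extrapolate from 48.5 m to 93.2 m: V₃ = 14.2 × (93.2/48.5)^0.1102 = 14.2 × 1.0746 = 15.2598 m/s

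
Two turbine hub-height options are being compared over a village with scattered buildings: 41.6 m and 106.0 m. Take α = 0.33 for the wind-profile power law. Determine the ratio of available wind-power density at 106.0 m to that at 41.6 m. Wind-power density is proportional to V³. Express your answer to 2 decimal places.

2.52

Speed ratio: V_B/V_A = (z_B/z_A)^α = (106.0/41.6)^0.33 = (2.5481)^0.33 = 1.36160
Power-density ratio: P_B/P_A = (V_B/V_A)³ = (1.36160)³ = 2.52435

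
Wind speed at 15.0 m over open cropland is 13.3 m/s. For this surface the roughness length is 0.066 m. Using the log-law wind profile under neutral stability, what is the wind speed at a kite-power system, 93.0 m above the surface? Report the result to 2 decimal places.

Log law: V(z) ∝ ln(z/z₀), so V₂/V₁ = ln(z₂/z₀) / ln(z₁/z₀).
ln(93.0/0.066) = 7.2507, ln(15.0/0.066) = 5.4262
V₂ = 13.3 × 7.2507/5.4262 = 13.3 × 1.3363 = 17.7721 m/s

17.77 m/s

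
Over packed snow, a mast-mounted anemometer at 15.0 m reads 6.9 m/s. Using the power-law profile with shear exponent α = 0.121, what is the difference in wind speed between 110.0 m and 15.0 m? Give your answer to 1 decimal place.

Power law: V₂ = V₁ · (z₂/z₁)^α = 6.9 × (7.3333)^0.121 = 8.7811 m/s
ΔV = 8.7811 − 6.9 = 1.8811 m/s

1.9 m/s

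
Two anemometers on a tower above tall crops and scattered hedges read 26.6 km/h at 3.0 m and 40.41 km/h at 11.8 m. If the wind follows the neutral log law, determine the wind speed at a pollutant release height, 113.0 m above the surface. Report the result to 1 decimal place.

63.2 km/h

Log law: V ∝ ln(z/z₀). From the pair, with r = V₁/V₂ = 0.65825,
ln z₀ = (ln z₁ − r·ln z₂)/(1 − r) = (1.0986 − 0.65825×2.4681)/0.34175 = -1.5392 → z₀ = 0.2145 m
V₃ = V₁ · ln(z₃/z₀)/ln(z₁/z₀) = 26.6 × 6.2666/2.6378 = 63.1928 km/h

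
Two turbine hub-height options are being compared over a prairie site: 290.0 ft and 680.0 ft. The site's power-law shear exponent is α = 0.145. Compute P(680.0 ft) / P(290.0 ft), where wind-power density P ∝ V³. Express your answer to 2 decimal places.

Speed ratio: V_B/V_A = (z_B/z_A)^α = (680.0/290.0)^0.145 = (2.3448)^0.145 = 1.13153
Power-density ratio: P_B/P_A = (V_B/V_A)³ = (1.13153)³ = 1.44877

1.45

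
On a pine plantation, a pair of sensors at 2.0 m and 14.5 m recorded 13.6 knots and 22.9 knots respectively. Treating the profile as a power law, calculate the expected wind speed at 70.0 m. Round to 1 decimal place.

First find α: α = ln(V₂/V₁)/ln(z₂/z₁) = ln(22.9/13.6)/ln(14.5/2.0) = 0.52107/1.98100 = 0.2630
Extrapolate from 14.5 m to 70.0 m: V₃ = 22.9 × (70.0/14.5)^0.2630 = 22.9 × 1.5130 = 34.6480 knots

34.6 knots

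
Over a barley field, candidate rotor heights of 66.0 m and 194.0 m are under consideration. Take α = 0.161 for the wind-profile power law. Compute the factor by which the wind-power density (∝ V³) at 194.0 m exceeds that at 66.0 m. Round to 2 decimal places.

Speed ratio: V_B/V_A = (z_B/z_A)^α = (194.0/66.0)^0.161 = (2.9394)^0.161 = 1.18957
Power-density ratio: P_B/P_A = (V_B/V_A)³ = (1.18957)³ = 1.68333

1.68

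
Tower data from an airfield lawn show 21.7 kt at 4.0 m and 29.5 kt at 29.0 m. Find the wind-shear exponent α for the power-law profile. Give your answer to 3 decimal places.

Power law: V₂/V₁ = (z₂/z₁)^α ⇒ α = ln(V₂/V₁) / ln(z₂/z₁)
α = ln(29.5/21.7) / ln(29.0/4.0) = ln(1.3594) / ln(7.2500)
  = 0.30708 / 1.98100 = 0.15501

α ≈ 0.155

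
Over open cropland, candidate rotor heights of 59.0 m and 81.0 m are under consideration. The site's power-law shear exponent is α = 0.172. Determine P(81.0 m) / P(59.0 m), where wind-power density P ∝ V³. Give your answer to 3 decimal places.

1.178

Speed ratio: V_B/V_A = (z_B/z_A)^α = (81.0/59.0)^0.172 = (1.3729)^0.172 = 1.05602
Power-density ratio: P_B/P_A = (V_B/V_A)³ = (1.05602)³ = 1.17766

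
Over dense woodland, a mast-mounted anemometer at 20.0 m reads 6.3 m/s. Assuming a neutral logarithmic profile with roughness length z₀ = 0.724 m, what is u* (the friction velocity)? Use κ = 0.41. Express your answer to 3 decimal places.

Log law: V(z) = (u*/κ) · ln(z/z₀) ⇒ u* = κ · V / ln(z/z₀)
u* = 0.41 × 6.3 / ln(20.0/0.724) = 0.41 × 6.3 / 3.3187
   = 2.5830 / 3.3187 = 0.7783 m/s

u* ≈ 0.778 m/s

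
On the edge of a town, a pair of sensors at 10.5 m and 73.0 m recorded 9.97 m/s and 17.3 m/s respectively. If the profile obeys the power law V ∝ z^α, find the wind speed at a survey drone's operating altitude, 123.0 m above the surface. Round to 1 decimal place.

First find α: α = ln(V₂/V₁)/ln(z₂/z₁) = ln(17.3/9.97)/ln(73.0/10.5) = 0.55113/1.93908 = 0.2842
Extrapolate from 73.0 m to 123.0 m: V₃ = 17.3 × (123.0/73.0)^0.2842 = 17.3 × 1.1598 = 20.0653 m/s

20.1 m/s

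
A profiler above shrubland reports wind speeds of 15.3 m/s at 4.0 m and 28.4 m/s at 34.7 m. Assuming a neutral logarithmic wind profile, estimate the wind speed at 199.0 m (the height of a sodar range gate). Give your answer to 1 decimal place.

Log law: V ∝ ln(z/z₀). From the pair, with r = V₁/V₂ = 0.53873,
ln z₀ = (ln z₁ − r·ln z₂)/(1 − r) = (1.3863 − 0.53873×3.5467)/0.46127 = -1.1370 → z₀ = 0.3208 m
V₃ = V₁ · ln(z₃/z₀)/ln(z₁/z₀) = 15.3 × 6.4303/2.5233 = 38.9904 m/s

39.0 m/s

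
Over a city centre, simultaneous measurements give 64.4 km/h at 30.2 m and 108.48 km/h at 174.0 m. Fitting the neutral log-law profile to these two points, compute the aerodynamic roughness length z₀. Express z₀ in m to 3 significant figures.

z₀ ≈ 2.34 m

Log law: V(z) ∝ ln(z/z₀). With r = V₁/V₂ = 64.4/108.48 = 0.59366,
r · ln(z₂/z₀) = ln(z₁/z₀) ⇒ ln z₀ = (ln z₁ − r·ln z₂)/(1 − r)
ln z₀ = (3.40784 − 0.59366×5.15906) / 0.40634 = 0.8494
z₀ = exp(0.8494) = 2.338 m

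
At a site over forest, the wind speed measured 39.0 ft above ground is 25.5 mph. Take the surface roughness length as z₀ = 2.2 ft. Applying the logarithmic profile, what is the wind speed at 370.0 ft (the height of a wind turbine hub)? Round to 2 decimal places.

45.46 mph

Log law: V(z) ∝ ln(z/z₀), so V₂/V₁ = ln(z₂/z₀) / ln(z₁/z₀).
ln(370.0/2.2) = 5.1250, ln(39.0/2.2) = 2.8751
V₂ = 25.5 × 5.1250/2.8751 = 25.5 × 1.7826 = 45.4553 mph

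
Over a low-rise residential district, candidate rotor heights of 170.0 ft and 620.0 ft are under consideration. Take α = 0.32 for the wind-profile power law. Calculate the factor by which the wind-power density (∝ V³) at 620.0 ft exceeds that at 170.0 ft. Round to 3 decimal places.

3.463

Speed ratio: V_B/V_A = (z_B/z_A)^α = (620.0/170.0)^0.32 = (3.6471)^0.32 = 1.51294
Power-density ratio: P_B/P_A = (V_B/V_A)³ = (1.51294)³ = 3.46310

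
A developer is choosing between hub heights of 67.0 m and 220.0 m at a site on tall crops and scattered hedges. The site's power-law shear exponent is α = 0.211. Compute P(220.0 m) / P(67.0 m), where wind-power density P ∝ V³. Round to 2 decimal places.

Speed ratio: V_B/V_A = (z_B/z_A)^α = (220.0/67.0)^0.211 = (3.2836)^0.211 = 1.28514
Power-density ratio: P_B/P_A = (V_B/V_A)³ = (1.28514)³ = 2.12250

2.12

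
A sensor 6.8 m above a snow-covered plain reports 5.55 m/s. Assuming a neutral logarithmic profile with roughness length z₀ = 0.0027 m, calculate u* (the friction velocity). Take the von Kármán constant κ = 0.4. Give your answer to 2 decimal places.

Log law: V(z) = (u*/κ) · ln(z/z₀) ⇒ u* = κ · V / ln(z/z₀)
u* = 0.4 × 5.55 / ln(6.8/0.0027) = 0.4 × 5.55 / 7.8314
   = 2.2200 / 7.8314 = 0.2835 m/s

u* ≈ 0.28 m/s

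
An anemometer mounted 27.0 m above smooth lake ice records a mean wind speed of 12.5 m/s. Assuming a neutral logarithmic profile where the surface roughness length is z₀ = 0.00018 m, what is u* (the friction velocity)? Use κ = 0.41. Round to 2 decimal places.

Log law: V(z) = (u*/κ) · ln(z/z₀) ⇒ u* = κ · V / ln(z/z₀)
u* = 0.41 × 12.5 / ln(27.0/0.00018) = 0.41 × 12.5 / 11.9184
   = 5.1250 / 11.9184 = 0.4300 m/s

u* ≈ 0.43 m/s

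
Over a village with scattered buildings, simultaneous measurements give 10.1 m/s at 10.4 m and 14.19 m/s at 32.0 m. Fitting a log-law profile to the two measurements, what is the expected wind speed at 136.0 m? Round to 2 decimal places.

19.46 m/s

Log law: V ∝ ln(z/z₀). From the pair, with r = V₁/V₂ = 0.71177,
ln z₀ = (ln z₁ − r·ln z₂)/(1 − r) = (2.3418 − 0.71177×3.4657)/0.28823 = -0.4337 → z₀ = 0.6481 m
V₃ = V₁ · ln(z₃/z₀)/ln(z₁/z₀) = 10.1 × 5.3463/2.7755 = 19.4554 m/s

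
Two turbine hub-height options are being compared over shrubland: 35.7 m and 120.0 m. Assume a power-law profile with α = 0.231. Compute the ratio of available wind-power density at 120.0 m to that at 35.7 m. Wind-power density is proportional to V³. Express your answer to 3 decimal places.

2.317

Speed ratio: V_B/V_A = (z_B/z_A)^α = (120.0/35.7)^0.231 = (3.3613)^0.231 = 1.32320
Power-density ratio: P_B/P_A = (V_B/V_A)³ = (1.32320)³ = 2.31672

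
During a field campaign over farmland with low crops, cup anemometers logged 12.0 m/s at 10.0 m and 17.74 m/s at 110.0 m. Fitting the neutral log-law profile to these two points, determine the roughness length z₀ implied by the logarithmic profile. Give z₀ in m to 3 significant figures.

z₀ ≈ 0.0665 m

Log law: V(z) ∝ ln(z/z₀). With r = V₁/V₂ = 12.0/17.74 = 0.67644,
r · ln(z₂/z₀) = ln(z₁/z₀) ⇒ ln z₀ = (ln z₁ − r·ln z₂)/(1 − r)
ln z₀ = (2.30259 − 0.67644×4.70048) / 0.32356 = -2.7104
z₀ = exp(-2.7104) = 0.06651 m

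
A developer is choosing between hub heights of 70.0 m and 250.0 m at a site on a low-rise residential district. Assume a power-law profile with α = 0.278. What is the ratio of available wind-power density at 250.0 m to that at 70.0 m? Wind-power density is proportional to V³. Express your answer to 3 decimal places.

2.891

Speed ratio: V_B/V_A = (z_B/z_A)^α = (250.0/70.0)^0.278 = (3.5714)^0.278 = 1.42459
Power-density ratio: P_B/P_A = (V_B/V_A)³ = (1.42459)³ = 2.89115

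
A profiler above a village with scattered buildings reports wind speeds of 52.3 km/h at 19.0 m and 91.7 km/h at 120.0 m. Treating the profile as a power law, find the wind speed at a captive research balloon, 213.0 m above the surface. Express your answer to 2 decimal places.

109.22 km/h

First find α: α = ln(V₂/V₁)/ln(z₂/z₁) = ln(91.7/52.3)/ln(120.0/19.0) = 0.56153/1.84305 = 0.3047
Extrapolate from 120.0 m to 213.0 m: V₃ = 91.7 × (213.0/120.0)^0.3047 = 91.7 × 1.1910 = 109.2177 km/h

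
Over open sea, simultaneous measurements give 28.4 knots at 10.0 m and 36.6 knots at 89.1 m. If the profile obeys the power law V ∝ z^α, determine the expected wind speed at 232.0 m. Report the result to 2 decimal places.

40.90 knots

First find α: α = ln(V₂/V₁)/ln(z₂/z₁) = ln(36.6/28.4)/ln(89.1/10.0) = 0.25366/2.18717 = 0.1160
Extrapolate from 89.1 m to 232.0 m: V₃ = 36.6 × (232.0/89.1)^0.1160 = 36.6 × 1.1174 = 40.8961 knots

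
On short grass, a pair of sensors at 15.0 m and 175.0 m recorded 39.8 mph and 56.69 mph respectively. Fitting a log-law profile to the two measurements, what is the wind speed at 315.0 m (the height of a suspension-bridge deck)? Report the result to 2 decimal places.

Log law: V ∝ ln(z/z₀). From the pair, with r = V₁/V₂ = 0.70206,
ln z₀ = (ln z₁ − r·ln z₂)/(1 − r) = (2.7081 − 0.70206×5.1648)/0.29794 = -3.0811 → z₀ = 0.04591 m
V₃ = V₁ · ln(z₃/z₀)/ln(z₁/z₀) = 39.8 × 8.8336/5.7891 = 60.7310 mph

60.73 mph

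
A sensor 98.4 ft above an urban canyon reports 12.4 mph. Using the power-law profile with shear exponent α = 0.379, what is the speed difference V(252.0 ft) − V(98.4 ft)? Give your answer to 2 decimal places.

5.31 mph

Power law: V₂ = V₁ · (z₂/z₁)^α = 12.4 × (2.5610)^0.379 = 17.7095 mph
ΔV = 17.7095 − 12.4 = 5.3095 mph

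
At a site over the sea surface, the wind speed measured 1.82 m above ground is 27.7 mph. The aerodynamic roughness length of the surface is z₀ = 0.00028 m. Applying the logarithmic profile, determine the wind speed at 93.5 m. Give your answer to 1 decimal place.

40.1 mph

Log law: V(z) ∝ ln(z/z₀), so V₂/V₁ = ln(z₂/z₀) / ln(z₁/z₀).
ln(93.5/0.00028) = 12.7187, ln(1.82/0.00028) = 8.7796
V₂ = 27.7 × 12.7187/8.7796 = 27.7 × 1.4487 = 40.1282 mph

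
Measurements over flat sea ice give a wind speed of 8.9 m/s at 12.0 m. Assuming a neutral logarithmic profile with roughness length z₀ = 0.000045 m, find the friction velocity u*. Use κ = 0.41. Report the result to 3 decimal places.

Log law: V(z) = (u*/κ) · ln(z/z₀) ⇒ u* = κ · V / ln(z/z₀)
u* = 0.41 × 8.9 / ln(12.0/0.000045) = 0.41 × 8.9 / 12.4938
   = 3.6490 / 12.4938 = 0.2921 m/s

u* ≈ 0.292 m/s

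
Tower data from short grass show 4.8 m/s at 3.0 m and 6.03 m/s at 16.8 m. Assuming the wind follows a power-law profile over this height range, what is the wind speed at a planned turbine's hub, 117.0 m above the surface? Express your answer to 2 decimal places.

First find α: α = ln(V₂/V₁)/ln(z₂/z₁) = ln(6.03/4.8)/ln(16.8/3.0) = 0.22813/1.72277 = 0.1324
Extrapolate from 16.8 m to 117.0 m: V₃ = 6.03 × (117.0/16.8)^0.1324 = 6.03 × 1.2930 = 7.7971 m/s

7.80 m/s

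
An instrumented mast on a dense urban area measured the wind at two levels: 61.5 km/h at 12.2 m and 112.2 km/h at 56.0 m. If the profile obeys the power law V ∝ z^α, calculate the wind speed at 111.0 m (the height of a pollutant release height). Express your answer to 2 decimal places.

First find α: α = ln(V₂/V₁)/ln(z₂/z₁) = ln(112.2/61.5)/ln(56.0/12.2) = 0.60125/1.52392 = 0.3945
Extrapolate from 56.0 m to 111.0 m: V₃ = 112.2 × (111.0/56.0)^0.3945 = 112.2 × 1.3099 = 146.9686 km/h

146.97 km/h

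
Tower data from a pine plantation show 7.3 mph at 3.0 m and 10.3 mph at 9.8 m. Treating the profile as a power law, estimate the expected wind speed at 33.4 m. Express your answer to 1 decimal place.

First find α: α = ln(V₂/V₁)/ln(z₂/z₁) = ln(10.3/7.3)/ln(9.8/3.0) = 0.34427/1.18377 = 0.2908
Extrapolate from 9.8 m to 33.4 m: V₃ = 10.3 × (33.4/9.8)^0.2908 = 10.3 × 1.4285 = 14.7132 mph

14.7 mph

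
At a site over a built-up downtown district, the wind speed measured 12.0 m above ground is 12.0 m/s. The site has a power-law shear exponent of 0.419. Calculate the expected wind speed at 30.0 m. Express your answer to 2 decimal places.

Power-law profile: V₂ = V₁ · (z₂/z₁)^α
V₂ = 12.0 × (30.0/12.0)^0.419 = 12.0 × (2.5000)^0.419
    = 12.0 × 1.4680 = 17.6164 m/s

17.62 m/s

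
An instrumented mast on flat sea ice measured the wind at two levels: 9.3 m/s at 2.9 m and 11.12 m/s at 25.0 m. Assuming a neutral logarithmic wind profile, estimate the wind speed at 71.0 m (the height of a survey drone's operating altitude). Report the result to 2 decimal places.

12.00 m/s

Log law: V ∝ ln(z/z₀). From the pair, with r = V₁/V₂ = 0.83633,
ln z₀ = (ln z₁ − r·ln z₂)/(1 − r) = (1.0647 − 0.83633×3.2189)/0.16367 = -9.9428 → z₀ = 0.00004807 m
V₃ = V₁ · ln(z₃/z₀)/ln(z₁/z₀) = 9.3 × 14.2055/11.0075 = 12.0019 m/s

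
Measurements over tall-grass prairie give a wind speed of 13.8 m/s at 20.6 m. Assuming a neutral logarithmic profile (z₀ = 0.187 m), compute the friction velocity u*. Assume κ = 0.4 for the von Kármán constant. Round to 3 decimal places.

u* ≈ 1.174 m/s

Log law: V(z) = (u*/κ) · ln(z/z₀) ⇒ u* = κ · V / ln(z/z₀)
u* = 0.4 × 13.8 / ln(20.6/0.187) = 0.4 × 13.8 / 4.7019
   = 5.5200 / 4.7019 = 1.1740 m/s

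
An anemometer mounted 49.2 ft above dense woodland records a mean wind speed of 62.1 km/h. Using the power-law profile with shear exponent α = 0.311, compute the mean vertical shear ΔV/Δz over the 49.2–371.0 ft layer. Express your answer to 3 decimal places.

Power law: V₂ = V₁ · (z₂/z₁)^α = 62.1 × (7.5407)^0.311 = 116.4034 km/h
ΔV/Δz = (116.4034 − 62.1)/(371.0 − 49.2) = 54.3034/321.8000 = 0.16875 km/h/ft

0.169 km/h/ft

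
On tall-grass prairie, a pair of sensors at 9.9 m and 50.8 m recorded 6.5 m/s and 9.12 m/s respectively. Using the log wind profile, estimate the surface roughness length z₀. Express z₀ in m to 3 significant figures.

z₀ ≈ 0.171 m

Log law: V(z) ∝ ln(z/z₀). With r = V₁/V₂ = 6.5/9.12 = 0.71272,
r · ln(z₂/z₀) = ln(z₁/z₀) ⇒ ln z₀ = (ln z₁ − r·ln z₂)/(1 − r)
ln z₀ = (2.29253 − 0.71272×3.92790) / 0.28728 = -1.7647
z₀ = exp(-1.7647) = 0.1712 m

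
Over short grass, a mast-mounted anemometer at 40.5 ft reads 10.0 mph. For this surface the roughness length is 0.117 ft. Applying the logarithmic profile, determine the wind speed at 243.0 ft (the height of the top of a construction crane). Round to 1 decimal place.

13.1 mph

Log law: V(z) ∝ ln(z/z₀), so V₂/V₁ = ln(z₂/z₀) / ln(z₁/z₀).
ln(243.0/0.117) = 7.6386, ln(40.5/0.117) = 5.8469
V₂ = 10.0 × 7.6386/5.8469 = 10.0 × 1.3064 = 13.0645 mph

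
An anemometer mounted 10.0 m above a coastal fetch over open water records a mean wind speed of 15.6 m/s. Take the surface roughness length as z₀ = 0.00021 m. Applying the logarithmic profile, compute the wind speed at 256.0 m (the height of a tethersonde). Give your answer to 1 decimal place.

Log law: V(z) ∝ ln(z/z₀), so V₂/V₁ = ln(z₂/z₀) / ln(z₁/z₀).
ln(256.0/0.00021) = 14.0136, ln(10.0/0.00021) = 10.7710
V₂ = 15.6 × 14.0136/10.7710 = 15.6 × 1.3010 = 20.2964 m/s

20.3 m/s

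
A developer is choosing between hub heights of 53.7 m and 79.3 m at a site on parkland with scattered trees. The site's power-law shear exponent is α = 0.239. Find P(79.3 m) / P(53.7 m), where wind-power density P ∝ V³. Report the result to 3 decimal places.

1.322

Speed ratio: V_B/V_A = (z_B/z_A)^α = (79.3/53.7)^0.239 = (1.4767)^0.239 = 1.09765
Power-density ratio: P_B/P_A = (V_B/V_A)³ = (1.09765)³ = 1.32247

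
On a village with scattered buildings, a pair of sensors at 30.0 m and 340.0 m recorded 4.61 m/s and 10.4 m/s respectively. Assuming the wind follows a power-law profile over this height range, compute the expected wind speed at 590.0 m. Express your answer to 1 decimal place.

12.5 m/s

First find α: α = ln(V₂/V₁)/ln(z₂/z₁) = ln(10.4/4.61)/ln(340.0/30.0) = 0.81358/2.42775 = 0.3351
Extrapolate from 340.0 m to 590.0 m: V₃ = 10.4 × (590.0/340.0)^0.3351 = 10.4 × 1.2029 = 12.5098 m/s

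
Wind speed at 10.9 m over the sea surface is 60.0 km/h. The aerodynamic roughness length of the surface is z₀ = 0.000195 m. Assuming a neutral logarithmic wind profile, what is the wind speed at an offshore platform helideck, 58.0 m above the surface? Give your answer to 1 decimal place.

69.2 km/h

Log law: V(z) ∝ ln(z/z₀), so V₂/V₁ = ln(z₂/z₀) / ln(z₁/z₀).
ln(58.0/0.000195) = 12.6030, ln(10.9/0.000195) = 10.9313
V₂ = 60.0 × 12.6030/10.9313 = 60.0 × 1.1529 = 69.1756 km/h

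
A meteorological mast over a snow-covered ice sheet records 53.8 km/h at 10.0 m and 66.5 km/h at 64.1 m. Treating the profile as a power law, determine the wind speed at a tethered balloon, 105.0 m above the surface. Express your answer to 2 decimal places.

First find α: α = ln(V₂/V₁)/ln(z₂/z₁) = ln(66.5/53.8)/ln(64.1/10.0) = 0.21193/1.85786 = 0.1141
Extrapolate from 64.1 m to 105.0 m: V₃ = 66.5 × (105.0/64.1)^0.1141 = 66.5 × 1.0579 = 70.3511 km/h

70.35 km/h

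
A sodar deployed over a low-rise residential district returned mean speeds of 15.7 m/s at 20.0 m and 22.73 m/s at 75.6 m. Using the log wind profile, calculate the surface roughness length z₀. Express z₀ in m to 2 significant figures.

z₀ ≈ 1.0 m

Log law: V(z) ∝ ln(z/z₀). With r = V₁/V₂ = 15.7/22.73 = 0.69072,
r · ln(z₂/z₀) = ln(z₁/z₀) ⇒ ln z₀ = (ln z₁ − r·ln z₂)/(1 − r)
ln z₀ = (2.99573 − 0.69072×4.32546) / 0.30928 = 0.0261
z₀ = exp(0.0261) = 1.026 m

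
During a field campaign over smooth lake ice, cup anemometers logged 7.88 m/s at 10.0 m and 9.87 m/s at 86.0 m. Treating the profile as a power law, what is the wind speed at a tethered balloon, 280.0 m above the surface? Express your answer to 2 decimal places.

First find α: α = ln(V₂/V₁)/ln(z₂/z₁) = ln(9.87/7.88)/ln(86.0/10.0) = 0.22517/2.15176 = 0.1046
Extrapolate from 86.0 m to 280.0 m: V₃ = 9.87 × (280.0/86.0)^0.1046 = 9.87 × 1.1315 = 11.1677 m/s

11.17 m/s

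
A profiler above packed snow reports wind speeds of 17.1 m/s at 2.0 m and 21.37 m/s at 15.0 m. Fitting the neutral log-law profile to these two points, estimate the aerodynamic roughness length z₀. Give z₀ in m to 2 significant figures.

z₀ ≈ 0.00063 m

Log law: V(z) ∝ ln(z/z₀). With r = V₁/V₂ = 17.1/21.37 = 0.80019,
r · ln(z₂/z₀) = ln(z₁/z₀) ⇒ ln z₀ = (ln z₁ − r·ln z₂)/(1 − r)
ln z₀ = (0.69315 − 0.80019×2.70805) / 0.19981 = -7.3759
z₀ = exp(-7.3759) = 0.0006262 m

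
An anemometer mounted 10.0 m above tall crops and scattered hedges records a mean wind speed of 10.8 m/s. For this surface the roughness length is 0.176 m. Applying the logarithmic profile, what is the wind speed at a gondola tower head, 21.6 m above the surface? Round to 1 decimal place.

12.9 m/s

Log law: V(z) ∝ ln(z/z₀), so V₂/V₁ = ln(z₂/z₀) / ln(z₁/z₀).
ln(21.6/0.176) = 4.8100, ln(10.0/0.176) = 4.0399
V₂ = 10.8 × 4.8100/4.0399 = 10.8 × 1.1906 = 12.8588 m/s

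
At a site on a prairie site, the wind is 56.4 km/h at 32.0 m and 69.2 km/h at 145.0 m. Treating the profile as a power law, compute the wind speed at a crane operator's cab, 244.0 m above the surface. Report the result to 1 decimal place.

74.3 km/h

First find α: α = ln(V₂/V₁)/ln(z₂/z₁) = ln(69.2/56.4)/ln(145.0/32.0) = 0.20453/1.51100 = 0.1354
Extrapolate from 145.0 m to 244.0 m: V₃ = 69.2 × (244.0/145.0)^0.1354 = 69.2 × 1.0730 = 74.2508 km/h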